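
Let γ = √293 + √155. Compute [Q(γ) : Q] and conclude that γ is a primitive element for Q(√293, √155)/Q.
[Q(γ) : Q] = 4 (equivalently, Q(γ) = Q(√293, √155))

Obviously Q(γ) ⊆ Q(√293, √155), and [Q(√293, √155):Q] = 4 (since 293, 155 are distinct squarefree integers > 1 with 45415 not a perfect square). To show equality we compute the minimal polynomial of γ. From γ = √293 + √155: γ^2 = 293 + 2√(45415) + 155 = 448 + 2√(45415), so γ^2 - 448 = 2√(45415); squaring, (γ^2 - 448)^2 = 4·45415, i.e. γ^4 - 896γ^2 + 200704 - 181660 = 0, i.e. γ^4 - 896γ^2 + 19044 = 0. So γ is a root of x^4 - 896x^2 + 19044. This polynomial is irreducible over Q: it has no rational root (each ±√293 ± √155 is irrational), and any factorization into two quadratics over Q would force √(45415) ∈ Q (pairing opposite roots) or √293, √155 ∈ Q (other pairings), all impossible. Hence [Q(γ):Q] = 4 = [Q(√293, √155):Q], so Q(γ) = Q(√293, √155).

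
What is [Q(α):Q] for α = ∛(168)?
[Q(α):Q] = 3

The minimal polynomial of α is x^3 - 168, irreducible over Q since 168 is not a perfect cube (so x^3 - 168 has no rational root). Hence [Q(α):Q] = deg(m_α) = 3.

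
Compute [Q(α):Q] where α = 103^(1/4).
[Q(α):Q] = 4

α is a root of x^4 - 103. By Eisenstein's criterion at the prime p = 103 (which divides the constant term 103 but p^2 = 10609 does not, since 103 is squarefree), x^4 - 103 is irreducible over Q. Hence [Q(α):Q] = 4.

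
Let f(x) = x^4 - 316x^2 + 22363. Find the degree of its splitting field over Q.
[K : Q] = 4

Solving the quadratic in x^2: x^2 = (316 ± √(316^2 - 4·22363))/2 = (316 ± √10404)/2 = (316 ± 102)/2, giving x^2 = 107 or x^2 = 209. So f(x) = (x^2 - 107)(x^2 - 209) and the roots of f are ±√107, ±√209. Hence the splitting field is K = Q(√107, √209). Since 107 and 209 are distinct squarefree integers > 1, their product 22363 is not a perfect square, so √209 ∉ Q(√107). By the tower law [K:Q] = [Q(√107,√209):Q(√107)] · [Q(√107):Q] = 2 · 2 = 4.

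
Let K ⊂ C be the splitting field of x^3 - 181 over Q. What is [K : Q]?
[K : Q] = 6

The roots of x^3 - 181 are ∛181, ω∛181, ω^2∛181 where ω = e^(2πi/3) is a primitive cube root of unity, so K = Q(∛181, ω). Now [Q(∛181):Q] = 3 (since 181 is not a perfect cube, x^3 - 181 is irreducible) and [Q(ω):Q] = 2. Both 2 and 3 divide [K:Q], and [K:Q] ≤ 3·2 = 6, so [K:Q] = 6. (Equivalently: Q(∛181) ⊂ R but ω ∉ R, so [K : Q(∛181)] = 2.)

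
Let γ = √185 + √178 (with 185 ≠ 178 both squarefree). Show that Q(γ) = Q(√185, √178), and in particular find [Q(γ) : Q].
[Q(γ) : Q] = 4 (equivalently, Q(γ) = Q(√185, √178))

Obviously Q(γ) ⊆ Q(√185, √178), and [Q(√185, √178):Q] = 4 (since 185, 178 are distinct squarefree integers > 1 with 32930 not a perfect square). To show equality we compute the minimal polynomial of γ. From γ = √185 + √178: γ^2 = 185 + 2√(32930) + 178 = 363 + 2√(32930), so γ^2 - 363 = 2√(32930); squaring, (γ^2 - 363)^2 = 4·32930, i.e. γ^4 - 726γ^2 + 131769 - 131720 = 0, i.e. γ^4 - 726γ^2 + 49 = 0. So γ is a root of x^4 - 726x^2 + 49. This polynomial is irreducible over Q: it has no rational root (each ±√185 ± √178 is irrational), and any factorization into two quadratics over Q would force √(32930) ∈ Q (pairing opposite roots) or √185, √178 ∈ Q (other pairings), all impossible. Hence [Q(γ):Q] = 4 = [Q(√185, √178):Q], so Q(γ) = Q(√185, √178).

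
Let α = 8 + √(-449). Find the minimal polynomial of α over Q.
m_α(x) = x^2 - 16x + 513

From α - 8 = √(-449), squaring gives (α - 8)^2 = -449, i.e. α^2 - 16α + 64 = -449, so α^2 - 16α + 513 = 0. The discriminant of x^2 - 16x + 513 is (-16)^2 - 4·(513) = 256 - 2052 = -1796, and 4·(-449) is not a perfect square in Q since -449 is squarefree and ≠ 1. Hence x^2 - 16x + 513 is irreducible over Q and is the minimal polynomial of α.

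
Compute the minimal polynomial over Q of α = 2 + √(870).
m_α(x) = x^2 - 4x - 866

From α - 2 = √(870), squaring gives (α - 2)^2 = 870, i.e. α^2 - 4α + 4 = 870, so α^2 - 4α - 866 = 0. The discriminant of x^2 - 4x - 866 is (-4)^2 - 4·(-866) = 16 + 3464 = 3480, and 4·(870) is not a perfect square in Q since 870 is squarefree and ≠ 1. Hence x^2 - 4x - 866 is irreducible over Q and is the minimal polynomial of α.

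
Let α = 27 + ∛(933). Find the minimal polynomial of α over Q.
m_α(x) = x^3 - 81x^2 + 2187x - 20616

Set β = α - 27 = ∛(933), so β^3 = 933. Then (α - 27)^3 - 933 = 0, i.e. α is a root of g(x) = (x - 27)^3 - 933 = x^3 - 81x^2 + 2187x - 20616. Since g(x) = h(x - 27) where h(x) = x^3 - 933, and h is irreducible over Q (because 933 is not a perfect cube, so h has no rational root, and a monic cubic with no rational root is irreducible), g is also irreducible (irreducibility is preserved under the substitution x → x - 27). Hence m_α(x) = x^3 - 81x^2 + 2187x - 20616.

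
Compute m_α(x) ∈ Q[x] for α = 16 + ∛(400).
m_α(x) = x^3 - 48x^2 + 768x - 4496

Set β = α - 16 = ∛(400), so β^3 = 400. Then (α - 16)^3 - 400 = 0, i.e. α is a root of g(x) = (x - 16)^3 - 400 = x^3 - 48x^2 + 768x - 4496. Since g(x) = h(x - 16) where h(x) = x^3 - 400, and h is irreducible over Q (because 400 is not a perfect cube, so h has no rational root, and a monic cubic with no rational root is irreducible), g is also irreducible (irreducibility is preserved under the substitution x → x - 16). Hence m_α(x) = x^3 - 48x^2 + 768x - 4496.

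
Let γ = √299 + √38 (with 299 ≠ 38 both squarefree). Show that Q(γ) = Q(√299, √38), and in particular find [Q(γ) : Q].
[Q(γ) : Q] = 4 (equivalently, Q(γ) = Q(√299, √38))

Obviously Q(γ) ⊆ Q(√299, √38), and [Q(√299, √38):Q] = 4 (since 299, 38 are distinct squarefree integers > 1 with 11362 not a perfect square). To show equality we compute the minimal polynomial of γ. From γ = √299 + √38: γ^2 = 299 + 2√(11362) + 38 = 337 + 2√(11362), so γ^2 - 337 = 2√(11362); squaring, (γ^2 - 337)^2 = 4·11362, i.e. γ^4 - 674γ^2 + 113569 - 45448 = 0, i.e. γ^4 - 674γ^2 + 68121 = 0. So γ is a root of x^4 - 674x^2 + 68121. This polynomial is irreducible over Q: it has no rational root (each ±√299 ± √38 is irrational), and any factorization into two quadratics over Q would force √(11362) ∈ Q (pairing opposite roots) or √299, √38 ∈ Q (other pairings), all impossible. Hence [Q(γ):Q] = 4 = [Q(√299, √38):Q], so Q(γ) = Q(√299, √38).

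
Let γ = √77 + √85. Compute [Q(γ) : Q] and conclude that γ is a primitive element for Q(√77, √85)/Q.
[Q(γ) : Q] = 4 (equivalently, Q(γ) = Q(√77, √85))

Obviously Q(γ) ⊆ Q(√77, √85), and [Q(√77, √85):Q] = 4 (since 77, 85 are distinct squarefree integers > 1 with 6545 not a perfect square). To show equality we compute the minimal polynomial of γ. From γ = √77 + √85: γ^2 = 77 + 2√(6545) + 85 = 162 + 2√(6545), so γ^2 - 162 = 2√(6545); squaring, (γ^2 - 162)^2 = 4·6545, i.e. γ^4 - 324γ^2 + 26244 - 26180 = 0, i.e. γ^4 - 324γ^2 + 64 = 0. So γ is a root of x^4 - 324x^2 + 64. This polynomial is irreducible over Q: it has no rational root (each ±√77 ± √85 is irrational), and any factorization into two quadratics over Q would force √(6545) ∈ Q (pairing opposite roots) or √77, √85 ∈ Q (other pairings), all impossible. Hence [Q(γ):Q] = 4 = [Q(√77, √85):Q], so Q(γ) = Q(√77, √85).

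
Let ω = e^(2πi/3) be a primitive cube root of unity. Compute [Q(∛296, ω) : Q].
[Q(∛296, ω) : Q] = 6

[Q(∛296):Q] = 3 (min poly x^3 - 296, irreducible since 296 is not a perfect cube). [Q(ω):Q] = 2 (min poly x^2 + x + 1). Since Q(∛296) ⊂ R and ω ∉ R, we have ω ∉ Q(∛296), so x^2 + x + 1 remains irreducible over Q(∛296) and [Q(∛296, ω) : Q(∛296)] = 2. By the tower law, [Q(∛296, ω) : Q] = 3 · 2 = 6. (In fact Q(∛296, ω) is the splitting field of x^3 - 296 over Q.)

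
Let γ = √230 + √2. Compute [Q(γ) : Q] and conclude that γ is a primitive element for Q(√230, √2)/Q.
[Q(γ) : Q] = 4 (equivalently, Q(γ) = Q(√230, √2))

Obviously Q(γ) ⊆ Q(√230, √2), and [Q(√230, √2):Q] = 4 (since 230, 2 are distinct squarefree integers > 1 with 460 not a perfect square). To show equality we compute the minimal polynomial of γ. From γ = √230 + √2: γ^2 = 230 + 2√(460) + 2 = 232 + 2√(460), so γ^2 - 232 = 2√(460); squaring, (γ^2 - 232)^2 = 4·460, i.e. γ^4 - 464γ^2 + 53824 - 1840 = 0, i.e. γ^4 - 464γ^2 + 51984 = 0. So γ is a root of x^4 - 464x^2 + 51984. This polynomial is irreducible over Q: it has no rational root (each ±√230 ± √2 is irrational), and any factorization into two quadratics over Q would force √(460) ∈ Q (pairing opposite roots) or √230, √2 ∈ Q (other pairings), all impossible. Hence [Q(γ):Q] = 4 = [Q(√230, √2):Q], so Q(γ) = Q(√230, √2).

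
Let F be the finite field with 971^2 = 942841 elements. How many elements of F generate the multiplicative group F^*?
There are φ(942840) = 248832 primitive elements

F_q^* is cyclic of order q - 1 = 942840. A cyclic group of order m has exactly φ(m) generators. Here m = 942840 = 2^3 · 3^5 · 5 · 97, so the number of primitive elements is φ(942840) = 248832.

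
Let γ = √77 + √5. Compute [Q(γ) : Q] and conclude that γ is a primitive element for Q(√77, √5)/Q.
[Q(γ) : Q] = 4 (equivalently, Q(γ) = Q(√77, √5))

Obviously Q(γ) ⊆ Q(√77, √5), and [Q(√77, √5):Q] = 4 (since 77, 5 are distinct squarefree integers > 1 with 385 not a perfect square). To show equality we compute the minimal polynomial of γ. From γ = √77 + √5: γ^2 = 77 + 2√(385) + 5 = 82 + 2√(385), so γ^2 - 82 = 2√(385); squaring, (γ^2 - 82)^2 = 4·385, i.e. γ^4 - 164γ^2 + 6724 - 1540 = 0, i.e. γ^4 - 164γ^2 + 5184 = 0. So γ is a root of x^4 - 164x^2 + 5184. This polynomial is irreducible over Q: it has no rational root (each ±√77 ± √5 is irrational), and any factorization into two quadratics over Q would force √(385) ∈ Q (pairing opposite roots) or √77, √5 ∈ Q (other pairings), all impossible. Hence [Q(γ):Q] = 4 = [Q(√77, √5):Q], so Q(γ) = Q(√77, √5).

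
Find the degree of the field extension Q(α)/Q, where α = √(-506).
[Q(α):Q] = 2

[Q(α):Q] equals the degree of the minimal polynomial of α. Here α^2 = -506 and x^2 + 506 is irreducible (d = -506 is squarefree, ≠ 1, hence not a square), so deg(m_α) = 2. Thus [Q(α):Q] = 2.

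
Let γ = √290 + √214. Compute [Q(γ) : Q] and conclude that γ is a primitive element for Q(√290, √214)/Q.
[Q(γ) : Q] = 4 (equivalently, Q(γ) = Q(√290, √214))

Obviously Q(γ) ⊆ Q(√290, √214), and [Q(√290, √214):Q] = 4 (since 290, 214 are distinct squarefree integers > 1 with 62060 not a perfect square). To show equality we compute the minimal polynomial of γ. From γ = √290 + √214: γ^2 = 290 + 2√(62060) + 214 = 504 + 2√(62060), so γ^2 - 504 = 2√(62060); squaring, (γ^2 - 504)^2 = 4·62060, i.e. γ^4 - 1008γ^2 + 254016 - 248240 = 0, i.e. γ^4 - 1008γ^2 + 5776 = 0. So γ is a root of x^4 - 1008x^2 + 5776. This polynomial is irreducible over Q: it has no rational root (each ±√290 ± √214 is irrational), and any factorization into two quadratics over Q would force √(62060) ∈ Q (pairing opposite roots) or √290, √214 ∈ Q (other pairings), all impossible. Hence [Q(γ):Q] = 4 = [Q(√290, √214):Q], so Q(γ) = Q(√290, √214).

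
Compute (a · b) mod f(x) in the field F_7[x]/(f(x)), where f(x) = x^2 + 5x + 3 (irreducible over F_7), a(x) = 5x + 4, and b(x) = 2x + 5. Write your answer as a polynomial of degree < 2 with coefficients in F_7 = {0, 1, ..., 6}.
a · b ≡ 4x + 4 (mod f(x))

Multiply in F_7[x]: a(x)·b(x) = (5x + 4)·(2x + 5) = 3x^2 + 5x + 6. This has degree ≥ 2, so divide by f(x) over F_7: 3x^2 + 5x + 6 = (3)·(x^2 + 5x + 3) + (4x + 4). Hence a·b ≡ 4x + 4 (mod f). (F_7[x]/(f) is a field with 7^2 = 49 elements since f is irreducible of degree 2.)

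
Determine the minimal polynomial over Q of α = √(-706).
m_α(x) = x^2 + 706

α satisfies α^2 + 706 = 0, so x^2 + 706 annihilates α. Since d = -706 is squarefree and ≠ 1, it is not a perfect square in Q, so x^2 + 706 has no rational root and is therefore irreducible over Q (a degree-2 polynomial over a field is irreducible iff it has no root). Hence m_α(x) = x^2 + 706.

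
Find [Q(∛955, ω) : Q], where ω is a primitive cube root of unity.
[Q(∛955, ω) : Q] = 6

[Q(∛955):Q] = 3 (min poly x^3 - 955, irreducible since 955 is not a perfect cube). [Q(ω):Q] = 2 (min poly x^2 + x + 1). Since Q(∛955) ⊂ R and ω ∉ R, we have ω ∉ Q(∛955), so x^2 + x + 1 remains irreducible over Q(∛955) and [Q(∛955, ω) : Q(∛955)] = 2. By the tower law, [Q(∛955, ω) : Q] = 3 · 2 = 6. (In fact Q(∛955, ω) is the splitting field of x^3 - 955 over Q.)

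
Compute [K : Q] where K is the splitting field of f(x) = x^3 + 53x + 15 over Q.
[K : Q] = 6

By the rational root test, any rational root of the monic integer polynomial f(x) = x^3 + 53x + 15 must be an integer dividing the constant term 15, i.e. one of ±{1, 3, 5, 15}. Evaluating: f(1) = 69, f(-1) = -39, f(3) = 201, f(-3) = -171, f(5) = 405, f(-5) = -375, f(15) = 4185, f(-15) = -4155; none is 0, so f has no rational root and is therefore irreducible over Q (a cubic with no linear factor over a field is irreducible). For an irreducible cubic, the Galois group is A_3 or S_3 according as the discriminant disc(f) = -4a^3 - 27b^2 = -4·(53)^3 - 27·(15)^2 = -601583 is or is not a square in Q. Here disc(f) = -601583 is not a perfect square in Q, so the Galois group of f over Q is not contained in A_3 and must be all of S_3. The splitting field has degree |S_3| = 6 over Q, so [K : Q] = 6.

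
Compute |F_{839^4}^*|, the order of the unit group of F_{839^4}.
|F_{839^4}^*| = 495504774240

F_{839^4} has 839^4 = 495504774241 elements; its multiplicative group consists of all nonzero elements, so |F_{839^4}^*| = 495504774241 - 1 = 495504774240. (It is cyclic since any finite subgroup of the multiplicative group of a field is cyclic.)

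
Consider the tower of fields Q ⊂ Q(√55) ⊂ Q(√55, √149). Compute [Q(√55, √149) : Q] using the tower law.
[Q(√55, √149) : Q] = 4

[Q(√55):Q] = 2 (min poly x^2 - 55, irreducible since 55 is squarefree > 1). For the top step, suppose √149 ∈ Q(√55), say √149 = c + d√55 with c, d ∈ Q. Squaring: 149 = c^2 + 55d^2 + 2cd√55. Since √55 ∉ Q this forces 2cd = 0. If d = 0 then √149 = c ∈ Q, contradicting 149 squarefree > 1. If c = 0 then 149 = 55d^2, so 55·149 = (55d)^2 is a perfect square in Q — but 55·149 = 8195 is not a perfect square (since 55 and 149 are distinct squarefree integers). Contradiction. Hence √149 ∉ Q(√55), so x^2 - 149 stays irreducible over Q(√55) and [Q(√55, √149) : Q(√55)] = 2. By the tower law, [Q(√55, √149) : Q] = 2 · 2 = 4.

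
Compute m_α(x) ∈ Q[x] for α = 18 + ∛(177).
m_α(x) = x^3 - 54x^2 + 972x - 6009

Set β = α - 18 = ∛(177), so β^3 = 177. Then (α - 18)^3 - 177 = 0, i.e. α is a root of g(x) = (x - 18)^3 - 177 = x^3 - 54x^2 + 972x - 6009. Since g(x) = h(x - 18) where h(x) = x^3 - 177, and h is irreducible over Q (because 177 is not a perfect cube, so h has no rational root, and a monic cubic with no rational root is irreducible), g is also irreducible (irreducibility is preserved under the substitution x → x - 18). Hence m_α(x) = x^3 - 54x^2 + 972x - 6009.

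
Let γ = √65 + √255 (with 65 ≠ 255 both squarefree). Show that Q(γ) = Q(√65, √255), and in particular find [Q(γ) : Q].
[Q(γ) : Q] = 4 (equivalently, Q(γ) = Q(√65, √255))

Obviously Q(γ) ⊆ Q(√65, √255), and [Q(√65, √255):Q] = 4 (since 65, 255 are distinct squarefree integers > 1 with 16575 not a perfect square). To show equality we compute the minimal polynomial of γ. From γ = √65 + √255: γ^2 = 65 + 2√(16575) + 255 = 320 + 2√(16575), so γ^2 - 320 = 2√(16575); squaring, (γ^2 - 320)^2 = 4·16575, i.e. γ^4 - 640γ^2 + 102400 - 66300 = 0, i.e. γ^4 - 640γ^2 + 36100 = 0. So γ is a root of x^4 - 640x^2 + 36100. This polynomial is irreducible over Q: it has no rational root (each ±√65 ± √255 is irrational), and any factorization into two quadratics over Q would force √(16575) ∈ Q (pairing opposite roots) or √65, √255 ∈ Q (other pairings), all impossible. Hence [Q(γ):Q] = 4 = [Q(√65, √255):Q], so Q(γ) = Q(√65, √255).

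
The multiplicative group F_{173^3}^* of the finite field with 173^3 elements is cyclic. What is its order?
|F_{173^3}^*| = 5177716

F_{173^3} has 173^3 = 5177717 elements; its multiplicative group consists of all nonzero elements, so |F_{173^3}^*| = 5177717 - 1 = 5177716. (It is cyclic since any finite subgroup of the multiplicative group of a field is cyclic.)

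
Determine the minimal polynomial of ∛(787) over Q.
m_α(x) = x^3 - 787

α satisfies α^3 = 787, so x^3 - 787 annihilates α. By the rational root test, a rational root p/q (in lowest terms) of x^3 - 787 would satisfy p^3 = 787 q^3, forcing q = 1 and p^3 = 787; but 787 is not a perfect cube, contradiction. A monic cubic over Q with no rational root is irreducible (any nontrivial factorization would include a linear factor). Hence x^3 - 787 is the minimal polynomial of α, and in particular [Q(α):Q] = 3.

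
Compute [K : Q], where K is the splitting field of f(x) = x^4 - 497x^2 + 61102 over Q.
[K : Q] = 4

Solving the quadratic in x^2: x^2 = (497 ± √(497^2 - 4·61102))/2 = (497 ± √2601)/2 = (497 ± 51)/2, giving x^2 = 274 or x^2 = 223. So f(x) = (x^2 - 274)(x^2 - 223) and the roots of f are ±√274, ±√223. Hence the splitting field is K = Q(√274, √223). Since 274 and 223 are distinct squarefree integers > 1, their product 61102 is not a perfect square, so √223 ∉ Q(√274). By the tower law [K:Q] = [Q(√274,√223):Q(√274)] · [Q(√274):Q] = 2 · 2 = 4.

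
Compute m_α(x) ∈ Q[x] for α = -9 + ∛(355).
m_α(x) = x^3 + 27x^2 + 243x + 374

Set β = α + 9 = ∛(355), so β^3 = 355. Then (α + 9)^3 - 355 = 0, i.e. α is a root of g(x) = (x + 9)^3 - 355 = x^3 + 27x^2 + 243x + 374. Since g(x) = h(x + 9) where h(x) = x^3 - 355, and h is irreducible over Q (because 355 is not a perfect cube, so h has no rational root, and a monic cubic with no rational root is irreducible), g is also irreducible (irreducibility is preserved under the substitution x → x + 9). Hence m_α(x) = x^3 + 27x^2 + 243x + 374.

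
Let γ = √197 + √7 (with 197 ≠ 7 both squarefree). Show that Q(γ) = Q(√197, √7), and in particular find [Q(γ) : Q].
[Q(γ) : Q] = 4 (equivalently, Q(γ) = Q(√197, √7))

Obviously Q(γ) ⊆ Q(√197, √7), and [Q(√197, √7):Q] = 4 (since 197, 7 are distinct squarefree integers > 1 with 1379 not a perfect square). To show equality we compute the minimal polynomial of γ. From γ = √197 + √7: γ^2 = 197 + 2√(1379) + 7 = 204 + 2√(1379), so γ^2 - 204 = 2√(1379); squaring, (γ^2 - 204)^2 = 4·1379, i.e. γ^4 - 408γ^2 + 41616 - 5516 = 0, i.e. γ^4 - 408γ^2 + 36100 = 0. So γ is a root of x^4 - 408x^2 + 36100. This polynomial is irreducible over Q: it has no rational root (each ±√197 ± √7 is irrational), and any factorization into two quadratics over Q would force √(1379) ∈ Q (pairing opposite roots) or √197, √7 ∈ Q (other pairings), all impossible. Hence [Q(γ):Q] = 4 = [Q(√197, √7):Q], so Q(γ) = Q(√197, √7).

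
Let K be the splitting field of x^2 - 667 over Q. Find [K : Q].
[K : Q] = 2

f(x) = x^2 - 667 factors as (x - √667)(x + √667). The splitting field is K = Q(√667). Since 667 is squarefree and > 1, it is not a perfect square, so x^2 - 667 is irreducible over Q and [Q(√667) : Q] = 2. Hence [K : Q] = 2.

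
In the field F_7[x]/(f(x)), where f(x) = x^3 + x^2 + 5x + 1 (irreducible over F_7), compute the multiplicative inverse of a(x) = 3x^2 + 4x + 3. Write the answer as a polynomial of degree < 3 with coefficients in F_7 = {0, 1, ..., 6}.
a(x)^(-1) ≡ 3x^2 + 6 (mod f(x))

Since f is irreducible over F_7, F_7[x]/(f) is a field and a(x) ≠ 0 has an inverse. Apply the extended Euclidean algorithm to f(x) and a(x) in F_7[x]: f(x) = (5x + 3)·a(x) + (6x + 6);  a(x) = (4x + 6)·(6x + 6) + (2). The last nonzero remainder is the constant 2 = gcd(f, a) in F_7. Back-substituting through the division chain expresses 2 = s(x)·a(x) + t(x)·f(x) with s(x) ≡ 6x^2 + 5 (mod f), so (6x^2 + 5)·a(x) ≡ 2 (mod f). Multiplying by 2^(-1) ≡ 4 in F_7 gives a(x)^(-1) ≡ 4·(6x^2 + 5) ≡ 3x^2 + 6 (mod f). Check: (3x^2 + 4x + 3)·(3x^2 + 6) = 2x^4 + 5x^3 + 6x^2 + 3x + 4 ≡ 1 (mod x^3 + x^2 + 5x + 1).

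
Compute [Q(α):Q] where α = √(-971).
[Q(α):Q] = 2

[Q(α):Q] equals the degree of the minimal polynomial of α. Here α^2 = -971 and x^2 + 971 is irreducible (d = -971 is squarefree, ≠ 1, hence not a square), so deg(m_α) = 2. Thus [Q(α):Q] = 2.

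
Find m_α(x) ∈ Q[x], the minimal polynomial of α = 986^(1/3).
m_α(x) = x^3 - 986

α satisfies α^3 = 986, so x^3 - 986 annihilates α. By the rational root test, a rational root p/q (in lowest terms) of x^3 - 986 would satisfy p^3 = 986 q^3, forcing q = 1 and p^3 = 986; but 986 is not a perfect cube, contradiction. A monic cubic over Q with no rational root is irreducible (any nontrivial factorization would include a linear factor). Hence x^3 - 986 is the minimal polynomial of α, and in particular [Q(α):Q] = 3.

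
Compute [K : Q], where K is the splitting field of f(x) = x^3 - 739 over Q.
[K : Q] = 6

The roots of x^3 - 739 are ∛739, ω∛739, ω^2∛739 where ω = e^(2πi/3) is a primitive cube root of unity, so K = Q(∛739, ω). Now [Q(∛739):Q] = 3 (since 739 is not a perfect cube, x^3 - 739 is irreducible) and [Q(ω):Q] = 2. Both 2 and 3 divide [K:Q], and [K:Q] ≤ 3·2 = 6, so [K:Q] = 6. (Equivalently: Q(∛739) ⊂ R but ω ∉ R, so [K : Q(∛739)] = 2.)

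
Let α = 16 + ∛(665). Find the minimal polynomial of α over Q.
m_α(x) = x^3 - 48x^2 + 768x - 4761

Set β = α - 16 = ∛(665), so β^3 = 665. Then (α - 16)^3 - 665 = 0, i.e. α is a root of g(x) = (x - 16)^3 - 665 = x^3 - 48x^2 + 768x - 4761. Since g(x) = h(x - 16) where h(x) = x^3 - 665, and h is irreducible over Q (because 665 is not a perfect cube, so h has no rational root, and a monic cubic with no rational root is irreducible), g is also irreducible (irreducibility is preserved under the substitution x → x - 16). Hence m_α(x) = x^3 - 48x^2 + 768x - 4761.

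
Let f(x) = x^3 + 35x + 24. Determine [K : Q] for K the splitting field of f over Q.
[K : Q] = 6

By the rational root test, any rational root of the monic integer polynomial f(x) = x^3 + 35x + 24 must be an integer dividing the constant term 24, i.e. one of ±{1, 2, 3, 4, 6, 8, 12, 24}. Evaluating: f(1) = 60, f(-1) = -12, f(2) = 102, f(-2) = -54, f(3) = 156, f(-3) = -108, f(4) = 228, f(-4) = -180, f(6) = 450, f(-6) = -402, f(8) = 816, f(-8) = -768, f(12) = 2172, f(-12) = -2124, f(24) = 14688, f(-24) = -14640; none is 0, so f has no rational root and is therefore irreducible over Q (a cubic with no linear factor over a field is irreducible). For an irreducible cubic, the Galois group is A_3 or S_3 according as the discriminant disc(f) = -4a^3 - 27b^2 = -4·(35)^3 - 27·(24)^2 = -187052 is or is not a square in Q. Here disc(f) = -187052 is not a perfect square in Q, so the Galois group of f over Q is not contained in A_3 and must be all of S_3. The splitting field has degree |S_3| = 6 over Q, so [K : Q] = 6.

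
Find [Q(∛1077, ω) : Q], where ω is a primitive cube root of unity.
[Q(∛1077, ω) : Q] = 6

[Q(∛1077):Q] = 3 (min poly x^3 - 1077, irreducible since 1077 is not a perfect cube). [Q(ω):Q] = 2 (min poly x^2 + x + 1). Since Q(∛1077) ⊂ R and ω ∉ R, we have ω ∉ Q(∛1077), so x^2 + x + 1 remains irreducible over Q(∛1077) and [Q(∛1077, ω) : Q(∛1077)] = 2. By the tower law, [Q(∛1077, ω) : Q] = 3 · 2 = 6. (In fact Q(∛1077, ω) is the splitting field of x^3 - 1077 over Q.)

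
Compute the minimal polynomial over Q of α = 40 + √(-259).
m_α(x) = x^2 - 80x + 1859

From α - 40 = √(-259), squaring gives (α - 40)^2 = -259, i.e. α^2 - 80α + 1600 = -259, so α^2 - 80α + 1859 = 0. The discriminant of x^2 - 80x + 1859 is (-80)^2 - 4·(1859) = 6400 - 7436 = -1036, and 4·(-259) is not a perfect square in Q since -259 is squarefree and ≠ 1. Hence x^2 - 80x + 1859 is irreducible over Q and is the minimal polynomial of α.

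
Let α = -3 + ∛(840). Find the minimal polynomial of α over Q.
m_α(x) = x^3 + 9x^2 + 27x - 813

Set β = α + 3 = ∛(840), so β^3 = 840. Then (α + 3)^3 - 840 = 0, i.e. α is a root of g(x) = (x + 3)^3 - 840 = x^3 + 9x^2 + 27x - 813. Since g(x) = h(x + 3) where h(x) = x^3 - 840, and h is irreducible over Q (because 840 is not a perfect cube, so h has no rational root, and a monic cubic with no rational root is irreducible), g is also irreducible (irreducibility is preserved under the substitution x → x + 3). Hence m_α(x) = x^3 + 9x^2 + 27x - 813.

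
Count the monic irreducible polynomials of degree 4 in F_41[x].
There are 706020 monic irreducible polynomials of degree 4 over F_41

Each element of F_{41^4} that lies in no proper subfield is a root of exactly one monic irreducible of degree 4 over F_41, and each such polynomial has 4 distinct roots in F_{41^4}. By Möbius inversion the count is N_41(4) = (1/4) Σ_{d|4} μ(4/d) · 41^d = (1/4)(μ(4)·41^1 + μ(2)·41^2 + μ(1)·41^4) = 2824080/4 = 706020.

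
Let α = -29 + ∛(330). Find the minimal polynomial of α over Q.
m_α(x) = x^3 + 87x^2 + 2523x + 24059

Set β = α + 29 = ∛(330), so β^3 = 330. Then (α + 29)^3 - 330 = 0, i.e. α is a root of g(x) = (x + 29)^3 - 330 = x^3 + 87x^2 + 2523x + 24059. Since g(x) = h(x + 29) where h(x) = x^3 - 330, and h is irreducible over Q (because 330 is not a perfect cube, so h has no rational root, and a monic cubic with no rational root is irreducible), g is also irreducible (irreducibility is preserved under the substitution x → x + 29). Hence m_α(x) = x^3 + 87x^2 + 2523x + 24059.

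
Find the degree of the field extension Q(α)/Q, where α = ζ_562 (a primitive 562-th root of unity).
[Q(α):Q] = 280

The minimal polynomial of ζ_562 over Q is the 562-th cyclotomic polynomial Φ_562(x), which is irreducible over Q and has degree φ(562) = 280. Hence [Q(α):Q] = φ(562) = 280.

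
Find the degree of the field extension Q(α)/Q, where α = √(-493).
[Q(α):Q] = 2

[Q(α):Q] equals the degree of the minimal polynomial of α. Here α^2 = -493 and x^2 + 493 is irreducible (d = -493 is squarefree, ≠ 1, hence not a square), so deg(m_α) = 2. Thus [Q(α):Q] = 2.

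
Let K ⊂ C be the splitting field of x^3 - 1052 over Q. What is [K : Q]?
[K : Q] = 6

The roots of x^3 - 1052 are ∛1052, ω∛1052, ω^2∛1052 where ω = e^(2πi/3) is a primitive cube root of unity, so K = Q(∛1052, ω). Now [Q(∛1052):Q] = 3 (since 1052 is not a perfect cube, x^3 - 1052 is irreducible) and [Q(ω):Q] = 2. Both 2 and 3 divide [K:Q], and [K:Q] ≤ 3·2 = 6, so [K:Q] = 6. (Equivalently: Q(∛1052) ⊂ R but ω ∉ R, so [K : Q(∛1052)] = 2.)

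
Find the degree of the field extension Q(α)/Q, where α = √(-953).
[Q(α):Q] = 2

[Q(α):Q] equals the degree of the minimal polynomial of α. Here α^2 = -953 and x^2 + 953 is irreducible (d = -953 is squarefree, ≠ 1, hence not a square), so deg(m_α) = 2. Thus [Q(α):Q] = 2.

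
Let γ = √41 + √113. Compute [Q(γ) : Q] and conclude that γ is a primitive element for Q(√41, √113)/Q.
[Q(γ) : Q] = 4 (equivalently, Q(γ) = Q(√41, √113))

Obviously Q(γ) ⊆ Q(√41, √113), and [Q(√41, √113):Q] = 4 (since 41, 113 are distinct squarefree integers > 1 with 4633 not a perfect square). To show equality we compute the minimal polynomial of γ. From γ = √41 + √113: γ^2 = 41 + 2√(4633) + 113 = 154 + 2√(4633), so γ^2 - 154 = 2√(4633); squaring, (γ^2 - 154)^2 = 4·4633, i.e. γ^4 - 308γ^2 + 23716 - 18532 = 0, i.e. γ^4 - 308γ^2 + 5184 = 0. So γ is a root of x^4 - 308x^2 + 5184. This polynomial is irreducible over Q: it has no rational root (each ±√41 ± √113 is irrational), and any factorization into two quadratics over Q would force √(4633) ∈ Q (pairing opposite roots) or √41, √113 ∈ Q (other pairings), all impossible. Hence [Q(γ):Q] = 4 = [Q(√41, √113):Q], so Q(γ) = Q(√41, √113).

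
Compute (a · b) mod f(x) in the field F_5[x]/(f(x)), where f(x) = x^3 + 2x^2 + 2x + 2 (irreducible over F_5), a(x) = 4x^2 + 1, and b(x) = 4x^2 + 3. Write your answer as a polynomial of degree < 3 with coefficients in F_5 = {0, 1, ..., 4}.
a · b ≡ 3x^2 + 2x + 2 (mod f(x))

Multiply in F_5[x]: a(x)·b(x) = (4x^2 + 1)·(4x^2 + 3) = x^4 + x^2 + 3. This has degree ≥ 3, so divide by f(x) over F_5: x^4 + x^2 + 3 = (x + 3)·(x^3 + 2x^2 + 2x + 2) + (3x^2 + 2x + 2). Hence a·b ≡ 3x^2 + 2x + 2 (mod f). (F_5[x]/(f) is a field with 5^3 = 125 elements since f is irreducible of degree 3.)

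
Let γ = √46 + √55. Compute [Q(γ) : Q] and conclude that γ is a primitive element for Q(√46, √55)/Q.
[Q(γ) : Q] = 4 (equivalently, Q(γ) = Q(√46, √55))

Obviously Q(γ) ⊆ Q(√46, √55), and [Q(√46, √55):Q] = 4 (since 46, 55 are distinct squarefree integers > 1 with 2530 not a perfect square). To show equality we compute the minimal polynomial of γ. From γ = √46 + √55: γ^2 = 46 + 2√(2530) + 55 = 101 + 2√(2530), so γ^2 - 101 = 2√(2530); squaring, (γ^2 - 101)^2 = 4·2530, i.e. γ^4 - 202γ^2 + 10201 - 10120 = 0, i.e. γ^4 - 202γ^2 + 81 = 0. So γ is a root of x^4 - 202x^2 + 81. This polynomial is irreducible over Q: it has no rational root (each ±√46 ± √55 is irrational), and any factorization into two quadratics over Q would force √(2530) ∈ Q (pairing opposite roots) or √46, √55 ∈ Q (other pairings), all impossible. Hence [Q(γ):Q] = 4 = [Q(√46, √55):Q], so Q(γ) = Q(√46, √55).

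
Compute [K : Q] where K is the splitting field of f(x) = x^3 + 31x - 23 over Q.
[K : Q] = 6

By the rational root test, any rational root of the monic integer polynomial f(x) = x^3 + 31x - 23 must be an integer dividing the constant term -23, i.e. one of ±{1, 23}. Evaluating: f(1) = 9, f(-1) = -55, f(23) = 12857, f(-23) = -12903; none is 0, so f has no rational root and is therefore irreducible over Q (a cubic with no linear factor over a field is irreducible). For an irreducible cubic, the Galois group is A_3 or S_3 according as the discriminant disc(f) = -4a^3 - 27b^2 = -4·(31)^3 - 27·(-23)^2 = -133447 is or is not a square in Q. Here disc(f) = -133447 is not a perfect square in Q, so the Galois group of f over Q is not contained in A_3 and must be all of S_3. The splitting field has degree |S_3| = 6 over Q, so [K : Q] = 6.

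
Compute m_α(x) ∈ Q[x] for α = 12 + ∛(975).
m_α(x) = x^3 - 36x^2 + 432x - 2703

Set β = α - 12 = ∛(975), so β^3 = 975. Then (α - 12)^3 - 975 = 0, i.e. α is a root of g(x) = (x - 12)^3 - 975 = x^3 - 36x^2 + 432x - 2703. Since g(x) = h(x - 12) where h(x) = x^3 - 975, and h is irreducible over Q (because 975 is not a perfect cube, so h has no rational root, and a monic cubic with no rational root is irreducible), g is also irreducible (irreducibility is preserved under the substitution x → x - 12). Hence m_α(x) = x^3 - 36x^2 + 432x - 2703.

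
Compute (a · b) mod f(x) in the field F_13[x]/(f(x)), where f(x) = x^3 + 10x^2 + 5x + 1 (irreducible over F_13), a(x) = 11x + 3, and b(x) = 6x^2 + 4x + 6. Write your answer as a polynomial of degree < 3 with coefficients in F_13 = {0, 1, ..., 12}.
a · b ≡ 8x + 4 (mod f(x))

Multiply in F_13[x]: a(x)·b(x) = (11x + 3)·(6x^2 + 4x + 6) = x^3 + 10x^2 + 5. This has degree ≥ 3, so divide by f(x) over F_13: x^3 + 10x^2 + 5 = (1)·(x^3 + 10x^2 + 5x + 1) + (8x + 4). Hence a·b ≡ 8x + 4 (mod f). (F_13[x]/(f) is a field with 13^3 = 2197 elements since f is irreducible of degree 3.)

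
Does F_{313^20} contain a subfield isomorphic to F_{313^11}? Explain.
No: F_{313^11} is not a subfield of F_{313^20}

F_{p^m} embeds in F_{p^n} iff m | n. Here 11 ∤ 20 (since 20 = 1·11 + 9 with remainder 9 ≠ 0), so F_{313^11} is not a subfield of F_{313^20}. Equivalently: if it were, the tower law would give 11 = [F_{313^11}:F_313] dividing [F_{313^20}:F_313] = 20, contradiction.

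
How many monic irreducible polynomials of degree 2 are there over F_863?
There are 371953 monic irreducible polynomials of degree 2 over F_863

Each element of F_{863^2} that lies in no proper subfield is a root of exactly one monic irreducible of degree 2 over F_863, and each such polynomial has 2 distinct roots in F_{863^2}. By Möbius inversion the count is N_863(2) = (1/2) Σ_{d|2} μ(2/d) · 863^d = (1/2)(μ(2)·863^1 + μ(1)·863^2) = 743906/2 = 371953.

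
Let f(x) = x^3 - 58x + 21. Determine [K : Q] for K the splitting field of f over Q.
[K : Q] = 6

By the rational root test, any rational root of the monic integer polynomial f(x) = x^3 - 58x + 21 must be an integer dividing the constant term 21, i.e. one of ±{1, 3, 7, 21}. Evaluating: f(1) = -36, f(-1) = 78, f(3) = -126, f(-3) = 168, f(7) = -42, f(-7) = 84, f(21) = 8064, f(-21) = -8022; none is 0, so f has no rational root and is therefore irreducible over Q (a cubic with no linear factor over a field is irreducible). For an irreducible cubic, the Galois group is A_3 or S_3 according as the discriminant disc(f) = -4a^3 - 27b^2 = -4·(-58)^3 - 27·(21)^2 = 768541 is or is not a square in Q. Here disc(f) = 768541 is not a perfect square in Q, so the Galois group of f over Q is not contained in A_3 and must be all of S_3. The splitting field has degree |S_3| = 6 over Q, so [K : Q] = 6.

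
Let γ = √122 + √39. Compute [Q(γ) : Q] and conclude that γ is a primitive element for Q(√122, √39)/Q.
[Q(γ) : Q] = 4 (equivalently, Q(γ) = Q(√122, √39))

Obviously Q(γ) ⊆ Q(√122, √39), and [Q(√122, √39):Q] = 4 (since 122, 39 are distinct squarefree integers > 1 with 4758 not a perfect square). To show equality we compute the minimal polynomial of γ. From γ = √122 + √39: γ^2 = 122 + 2√(4758) + 39 = 161 + 2√(4758), so γ^2 - 161 = 2√(4758); squaring, (γ^2 - 161)^2 = 4·4758, i.e. γ^4 - 322γ^2 + 25921 - 19032 = 0, i.e. γ^4 - 322γ^2 + 6889 = 0. So γ is a root of x^4 - 322x^2 + 6889. This polynomial is irreducible over Q: it has no rational root (each ±√122 ± √39 is irrational), and any factorization into two quadratics over Q would force √(4758) ∈ Q (pairing opposite roots) or √122, √39 ∈ Q (other pairings), all impossible. Hence [Q(γ):Q] = 4 = [Q(√122, √39):Q], so Q(γ) = Q(√122, √39).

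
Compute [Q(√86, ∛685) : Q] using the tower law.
[Q(√86, ∛685) : Q] = 6

Let L = Q(√86, ∛685). Since Q(√86) ⊂ L and [Q(√86):Q] = 2, the tower law gives 2 | [L:Q]. Likewise Q(∛685) ⊂ L with [Q(∛685):Q] = 3 (because 685 is not a perfect cube), so 3 | [L:Q]. As gcd(2,3) = 1, [L:Q] is divisible by 6. Conversely L is generated over Q by √86 and ∛685, so [L:Q] ≤ 2·3 = 6. Therefore [Q(√86, ∛685) : Q] = 6.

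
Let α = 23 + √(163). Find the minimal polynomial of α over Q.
m_α(x) = x^2 - 46x + 366

From α - 23 = √(163), squaring gives (α - 23)^2 = 163, i.e. α^2 - 46α + 529 = 163, so α^2 - 46α + 366 = 0. The discriminant of x^2 - 46x + 366 is (-46)^2 - 4·(366) = 2116 - 1464 = 652, and 4·(163) is not a perfect square in Q since 163 is squarefree and ≠ 1. Hence x^2 - 46x + 366 is irreducible over Q and is the minimal polynomial of α.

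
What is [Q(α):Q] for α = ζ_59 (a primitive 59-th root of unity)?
[Q(α):Q] = 58

The minimal polynomial of ζ_59 over Q is the 59-th cyclotomic polynomial Φ_59(x), which is irreducible over Q and has degree φ(59) = 58. Hence [Q(α):Q] = φ(59) = 58.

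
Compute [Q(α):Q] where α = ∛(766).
[Q(α):Q] = 3

The minimal polynomial of α is x^3 - 766, irreducible over Q since 766 is not a perfect cube (so x^3 - 766 has no rational root). Hence [Q(α):Q] = deg(m_α) = 3.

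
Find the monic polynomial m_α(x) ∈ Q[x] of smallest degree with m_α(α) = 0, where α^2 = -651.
m_α(x) = x^2 + 651

α satisfies α^2 + 651 = 0, so x^2 + 651 annihilates α. Since d = -651 is squarefree and ≠ 1, it is not a perfect square in Q, so x^2 + 651 has no rational root and is therefore irreducible over Q (a degree-2 polynomial over a field is irreducible iff it has no root). Hence m_α(x) = x^2 + 651.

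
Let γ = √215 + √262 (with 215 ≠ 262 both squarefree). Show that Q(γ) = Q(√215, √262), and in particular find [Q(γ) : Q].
[Q(γ) : Q] = 4 (equivalently, Q(γ) = Q(√215, √262))

Obviously Q(γ) ⊆ Q(√215, √262), and [Q(√215, √262):Q] = 4 (since 215, 262 are distinct squarefree integers > 1 with 56330 not a perfect square). To show equality we compute the minimal polynomial of γ. From γ = √215 + √262: γ^2 = 215 + 2√(56330) + 262 = 477 + 2√(56330), so γ^2 - 477 = 2√(56330); squaring, (γ^2 - 477)^2 = 4·56330, i.e. γ^4 - 954γ^2 + 227529 - 225320 = 0, i.e. γ^4 - 954γ^2 + 2209 = 0. So γ is a root of x^4 - 954x^2 + 2209. This polynomial is irreducible over Q: it has no rational root (each ±√215 ± √262 is irrational), and any factorization into two quadratics over Q would force √(56330) ∈ Q (pairing opposite roots) or √215, √262 ∈ Q (other pairings), all impossible. Hence [Q(γ):Q] = 4 = [Q(√215, √262):Q], so Q(γ) = Q(√215, √262).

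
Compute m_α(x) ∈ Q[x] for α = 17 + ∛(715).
m_α(x) = x^3 - 51x^2 + 867x - 5628

Set β = α - 17 = ∛(715), so β^3 = 715. Then (α - 17)^3 - 715 = 0, i.e. α is a root of g(x) = (x - 17)^3 - 715 = x^3 - 51x^2 + 867x - 5628. Since g(x) = h(x - 17) where h(x) = x^3 - 715, and h is irreducible over Q (because 715 is not a perfect cube, so h has no rational root, and a monic cubic with no rational root is irreducible), g is also irreducible (irreducibility is preserved under the substitution x → x - 17). Hence m_α(x) = x^3 - 51x^2 + 867x - 5628.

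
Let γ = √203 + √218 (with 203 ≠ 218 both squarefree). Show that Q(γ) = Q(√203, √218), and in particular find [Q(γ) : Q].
[Q(γ) : Q] = 4 (equivalently, Q(γ) = Q(√203, √218))

Obviously Q(γ) ⊆ Q(√203, √218), and [Q(√203, √218):Q] = 4 (since 203, 218 are distinct squarefree integers > 1 with 44254 not a perfect square). To show equality we compute the minimal polynomial of γ. From γ = √203 + √218: γ^2 = 203 + 2√(44254) + 218 = 421 + 2√(44254), so γ^2 - 421 = 2√(44254); squaring, (γ^2 - 421)^2 = 4·44254, i.e. γ^4 - 842γ^2 + 177241 - 177016 = 0, i.e. γ^4 - 842γ^2 + 225 = 0. So γ is a root of x^4 - 842x^2 + 225. This polynomial is irreducible over Q: it has no rational root (each ±√203 ± √218 is irrational), and any factorization into two quadratics over Q would force √(44254) ∈ Q (pairing opposite roots) or √203, √218 ∈ Q (other pairings), all impossible. Hence [Q(γ):Q] = 4 = [Q(√203, √218):Q], so Q(γ) = Q(√203, √218).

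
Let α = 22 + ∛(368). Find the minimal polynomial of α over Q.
m_α(x) = x^3 - 66x^2 + 1452x - 11016

Set β = α - 22 = ∛(368), so β^3 = 368. Then (α - 22)^3 - 368 = 0, i.e. α is a root of g(x) = (x - 22)^3 - 368 = x^3 - 66x^2 + 1452x - 11016. Since g(x) = h(x - 22) where h(x) = x^3 - 368, and h is irreducible over Q (because 368 is not a perfect cube, so h has no rational root, and a monic cubic with no rational root is irreducible), g is also irreducible (irreducibility is preserved under the substitution x → x - 22). Hence m_α(x) = x^3 - 66x^2 + 1452x - 11016.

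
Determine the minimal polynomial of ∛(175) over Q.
m_α(x) = x^3 - 175

α satisfies α^3 = 175, so x^3 - 175 annihilates α. By the rational root test, a rational root p/q (in lowest terms) of x^3 - 175 would satisfy p^3 = 175 q^3, forcing q = 1 and p^3 = 175; but 175 is not a perfect cube, contradiction. A monic cubic over Q with no rational root is irreducible (any nontrivial factorization would include a linear factor). Hence x^3 - 175 is the minimal polynomial of α, and in particular [Q(α):Q] = 3.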